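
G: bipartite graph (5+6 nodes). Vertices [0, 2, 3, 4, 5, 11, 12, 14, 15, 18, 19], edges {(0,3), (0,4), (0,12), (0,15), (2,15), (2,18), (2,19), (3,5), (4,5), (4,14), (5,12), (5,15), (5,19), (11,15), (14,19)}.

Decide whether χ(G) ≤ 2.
Yes, G is 2-colorable

A valid 2-coloring: color 1: [0, 2, 5, 11, 14]; color 2: [3, 4, 12, 15, 18, 19].
(χ(G) = 2 ≤ 2.)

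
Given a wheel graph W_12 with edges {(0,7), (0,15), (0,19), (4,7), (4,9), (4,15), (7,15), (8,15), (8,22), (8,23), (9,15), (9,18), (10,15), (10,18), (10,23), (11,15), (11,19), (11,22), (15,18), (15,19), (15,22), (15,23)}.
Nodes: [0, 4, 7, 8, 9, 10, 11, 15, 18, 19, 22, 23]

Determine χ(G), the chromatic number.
χ(G) = 4

Clique number ω(G) = 3 (lower bound: χ ≥ ω).
Odd cycle [9, 18, 10, 23, 8, 22, 11, 19, 0, 7, 4] needs 3 colors (χ ≥ 3).
Vertex 15 is adjacent to every vertex of [0, 4, 7, 8, 9, 10, 11, 18, 19, 22, 23], which already need 3 colors among themselves, so 15 needs a new color (χ ≥ 4).
The coloring below uses 4 colors, so χ(G) = 4.
A valid 4-coloring: color 1: [15]; color 2: [7, 8, 9, 10, 11]; color 3: [4, 18, 19, 22, 23]; color 4: [0].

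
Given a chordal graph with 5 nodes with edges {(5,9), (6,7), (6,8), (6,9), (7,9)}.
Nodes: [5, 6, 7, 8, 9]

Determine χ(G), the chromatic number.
χ(G) = 3

Clique number ω(G) = 3 (lower bound: χ ≥ ω).
The clique on [6, 7, 9] has size 3, forcing χ ≥ 3, and the coloring below uses 3 colors, so χ(G) = 3.
A valid 3-coloring: color 1: [5, 6]; color 2: [8, 9]; color 3: [7].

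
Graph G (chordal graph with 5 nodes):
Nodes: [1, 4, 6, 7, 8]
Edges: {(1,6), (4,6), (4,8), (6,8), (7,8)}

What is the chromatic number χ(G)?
Clique number ω(G) = 3 (lower bound: χ ≥ ω).
The clique on [4, 6, 8] has size 3, forcing χ ≥ 3, and the coloring below uses 3 colors, so χ(G) = 3.
A valid 3-coloring: color 1: [6, 7]; color 2: [1, 8]; color 3: [4].

χ(G) = 3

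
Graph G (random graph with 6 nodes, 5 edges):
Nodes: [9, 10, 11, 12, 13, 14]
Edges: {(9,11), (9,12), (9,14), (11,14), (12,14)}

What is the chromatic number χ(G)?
Clique number ω(G) = 3 (lower bound: χ ≥ ω).
The clique on [9, 11, 14] has size 3, forcing χ ≥ 3, and the coloring below uses 3 colors, so χ(G) = 3.
A valid 3-coloring: color 1: [10, 13, 14]; color 2: [9]; color 3: [11, 12].

χ(G) = 3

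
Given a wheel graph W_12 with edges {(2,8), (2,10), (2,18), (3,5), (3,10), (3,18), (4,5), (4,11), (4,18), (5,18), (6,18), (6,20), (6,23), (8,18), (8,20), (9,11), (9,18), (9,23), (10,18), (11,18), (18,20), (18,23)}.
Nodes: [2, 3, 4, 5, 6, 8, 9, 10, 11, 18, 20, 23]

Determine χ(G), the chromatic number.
Clique number ω(G) = 3 (lower bound: χ ≥ ω).
Odd cycle [8, 20, 6, 23, 9, 11, 4, 5, 3, 10, 2] needs 3 colors (χ ≥ 3).
Vertex 18 is adjacent to every vertex of [2, 3, 4, 5, 6, 8, 9, 10, 11, 20, 23], which already need 3 colors among themselves, so 18 needs a new color (χ ≥ 4).
The coloring below uses 4 colors, so χ(G) = 4.
A valid 4-coloring: color 1: [18]; color 2: [4, 6, 8, 9, 10]; color 3: [2, 5, 11, 20, 23]; color 4: [3].

χ(G) = 4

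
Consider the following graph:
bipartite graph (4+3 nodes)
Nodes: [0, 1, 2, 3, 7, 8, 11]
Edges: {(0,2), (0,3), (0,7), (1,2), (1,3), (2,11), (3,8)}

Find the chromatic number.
Clique number ω(G) = 2 (lower bound: χ ≥ ω).
The graph is bipartite (no odd cycle), so 2 colors suffice: χ(G) = 2.
A valid 2-coloring: color 1: [0, 1, 8, 11]; color 2: [2, 3, 7].

χ(G) = 2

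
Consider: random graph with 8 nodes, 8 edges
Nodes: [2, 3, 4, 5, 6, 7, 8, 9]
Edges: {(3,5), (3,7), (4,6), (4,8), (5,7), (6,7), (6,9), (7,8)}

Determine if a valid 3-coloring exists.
A valid 3-coloring: color 1: [2, 4, 7, 9]; color 2: [5, 6, 8]; color 3: [3].
(χ(G) = 3 ≤ 3.)

Yes, G is 3-colorable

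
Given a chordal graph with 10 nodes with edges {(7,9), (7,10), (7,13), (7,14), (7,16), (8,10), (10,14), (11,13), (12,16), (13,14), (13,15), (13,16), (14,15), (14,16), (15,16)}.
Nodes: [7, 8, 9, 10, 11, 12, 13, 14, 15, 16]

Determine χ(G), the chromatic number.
Clique number ω(G) = 4 (lower bound: χ ≥ ω).
The clique on [7, 13, 14, 16] has size 4, forcing χ ≥ 4, and the coloring below uses 4 colors, so χ(G) = 4.
A valid 4-coloring: color 1: [9, 10, 12, 13]; color 2: [8, 11, 14]; color 3: [7, 15]; color 4: [16].

χ(G) = 4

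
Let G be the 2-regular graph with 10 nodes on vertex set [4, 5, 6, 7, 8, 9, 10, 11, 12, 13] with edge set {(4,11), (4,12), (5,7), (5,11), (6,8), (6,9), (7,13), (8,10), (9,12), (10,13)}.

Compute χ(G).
χ(G) = 2

Clique number ω(G) = 2 (lower bound: χ ≥ ω).
The graph is bipartite (no odd cycle), so 2 colors suffice: χ(G) = 2.
A valid 2-coloring: color 1: [6, 7, 10, 11, 12]; color 2: [4, 5, 8, 9, 13].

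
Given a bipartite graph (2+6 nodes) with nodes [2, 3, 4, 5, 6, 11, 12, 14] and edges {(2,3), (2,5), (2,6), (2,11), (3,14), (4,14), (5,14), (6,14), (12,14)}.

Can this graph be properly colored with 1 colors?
Edge (2,11) forces its endpoints to differ, so 1 color is not enough.

No, G is not 1-colorable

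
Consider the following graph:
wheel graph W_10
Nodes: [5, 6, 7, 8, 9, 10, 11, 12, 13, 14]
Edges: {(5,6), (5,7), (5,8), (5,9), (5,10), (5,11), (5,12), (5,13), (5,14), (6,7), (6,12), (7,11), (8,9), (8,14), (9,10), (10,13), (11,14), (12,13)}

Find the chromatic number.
Clique number ω(G) = 3 (lower bound: χ ≥ ω).
Odd cycle [8, 9, 10, 13, 12, 6, 7, 11, 14] needs 3 colors (χ ≥ 3).
Vertex 5 is adjacent to every vertex of [6, 7, 8, 9, 10, 11, 12, 13, 14], which already need 3 colors among themselves, so 5 needs a new color (χ ≥ 4).
The coloring below uses 4 colors, so χ(G) = 4.
A valid 4-coloring: color 1: [5]; color 2: [8, 10, 11, 12]; color 3: [6, 9, 13, 14]; color 4: [7].

χ(G) = 4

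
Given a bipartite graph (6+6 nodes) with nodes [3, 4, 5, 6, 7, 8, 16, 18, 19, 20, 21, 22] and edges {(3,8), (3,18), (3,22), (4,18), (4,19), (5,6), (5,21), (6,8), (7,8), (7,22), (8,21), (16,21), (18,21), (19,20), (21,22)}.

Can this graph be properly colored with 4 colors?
Yes, G is 4-colorable

A valid 4-coloring: color 1: [3, 4, 6, 7, 20, 21]; color 2: [5, 8, 16, 18, 19, 22].
(χ(G) = 2 ≤ 4.)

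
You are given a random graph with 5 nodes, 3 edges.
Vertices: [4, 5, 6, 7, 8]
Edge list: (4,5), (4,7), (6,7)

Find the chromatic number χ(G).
Clique number ω(G) = 2 (lower bound: χ ≥ ω).
The graph is bipartite (no odd cycle), so 2 colors suffice: χ(G) = 2.
A valid 2-coloring: color 1: [4, 6, 8]; color 2: [5, 7].

χ(G) = 2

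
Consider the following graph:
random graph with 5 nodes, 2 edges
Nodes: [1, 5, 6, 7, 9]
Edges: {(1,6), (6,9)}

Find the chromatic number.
Clique number ω(G) = 2 (lower bound: χ ≥ ω).
The graph is bipartite (no odd cycle), so 2 colors suffice: χ(G) = 2.
A valid 2-coloring: color 1: [5, 6, 7]; color 2: [1, 9].

χ(G) = 2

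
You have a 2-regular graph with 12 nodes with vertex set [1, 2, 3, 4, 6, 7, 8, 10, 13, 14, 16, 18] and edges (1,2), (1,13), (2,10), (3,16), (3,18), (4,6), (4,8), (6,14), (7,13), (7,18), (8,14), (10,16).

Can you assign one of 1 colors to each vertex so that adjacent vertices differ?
No, G is not 1-colorable

Edge (1,2) forces its endpoints to differ, so 1 color is not enough.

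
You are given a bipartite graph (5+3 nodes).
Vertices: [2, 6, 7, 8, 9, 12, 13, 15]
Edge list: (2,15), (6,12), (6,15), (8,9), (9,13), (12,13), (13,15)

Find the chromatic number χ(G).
χ(G) = 2

Clique number ω(G) = 2 (lower bound: χ ≥ ω).
The graph is bipartite (no odd cycle), so 2 colors suffice: χ(G) = 2.
A valid 2-coloring: color 1: [2, 6, 7, 8, 13]; color 2: [9, 12, 15].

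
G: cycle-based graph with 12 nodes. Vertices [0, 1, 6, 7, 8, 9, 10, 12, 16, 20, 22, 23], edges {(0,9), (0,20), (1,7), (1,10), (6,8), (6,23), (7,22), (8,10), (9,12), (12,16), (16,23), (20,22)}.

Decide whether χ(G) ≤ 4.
Yes, G is 4-colorable

A valid 4-coloring: color 1: [6, 7, 9, 10, 16, 20]; color 2: [0, 1, 8, 12, 22, 23].
(χ(G) = 2 ≤ 4.)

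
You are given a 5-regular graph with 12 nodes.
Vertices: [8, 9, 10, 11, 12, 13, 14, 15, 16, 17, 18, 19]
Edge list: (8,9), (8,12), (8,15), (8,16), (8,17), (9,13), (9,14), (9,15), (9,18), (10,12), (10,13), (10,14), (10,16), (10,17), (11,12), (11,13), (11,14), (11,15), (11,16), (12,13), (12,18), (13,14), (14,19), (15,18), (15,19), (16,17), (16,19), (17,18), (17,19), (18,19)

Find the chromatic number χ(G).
Clique number ω(G) = 3 (lower bound: χ ≥ ω).
Suppose a proper 3-coloring c exists. The clique [8, 9, 15] takes 3 distinct colors; by symmetry let c(8) = 1, c(9) = 2, c(15) = 3.
- Vertex 18: neighbors [9, 15] already have colors [2, 3] ⇒ c(18) = 1.
- Vertex 19: neighbors [18, 15] already have colors [1, 3] ⇒ c(19) = 2.
- Vertex 16: neighbors [8, 19] already have colors [1, 2] ⇒ c(16) = 3.
- Vertex 17: neighbors [8, 19, 16] already have colors [1, 2, 3] — all 3 colors blocked. Contradiction.
The forced assignments end in a contradiction, so G has no proper 3-coloring (χ ≥ 4).
The coloring below uses 4 colors, so χ(G) = 4.
A valid 4-coloring: color 1: [8, 13, 18]; color 2: [9, 10, 11, 19]; color 3: [12, 14, 15, 16]; color 4: [17].

χ(G) = 4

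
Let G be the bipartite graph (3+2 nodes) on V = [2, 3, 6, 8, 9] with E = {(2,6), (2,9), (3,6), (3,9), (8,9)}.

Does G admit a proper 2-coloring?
A valid 2-coloring: color 1: [6, 9]; color 2: [2, 3, 8].
(χ(G) = 2 ≤ 2.)

Yes, G is 2-colorable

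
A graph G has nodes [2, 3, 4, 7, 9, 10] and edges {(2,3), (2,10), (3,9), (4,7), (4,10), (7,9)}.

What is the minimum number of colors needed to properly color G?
Clique number ω(G) = 2 (lower bound: χ ≥ ω).
The graph is bipartite (no odd cycle), so 2 colors suffice: χ(G) = 2.
A valid 2-coloring: color 1: [2, 4, 9]; color 2: [3, 7, 10].

χ(G) = 2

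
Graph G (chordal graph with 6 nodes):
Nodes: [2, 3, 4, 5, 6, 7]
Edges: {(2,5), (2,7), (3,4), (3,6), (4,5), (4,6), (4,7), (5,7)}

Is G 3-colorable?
Yes, G is 3-colorable

A valid 3-coloring: color 1: [2, 4]; color 2: [3, 5]; color 3: [6, 7].
(χ(G) = 3 ≤ 3.)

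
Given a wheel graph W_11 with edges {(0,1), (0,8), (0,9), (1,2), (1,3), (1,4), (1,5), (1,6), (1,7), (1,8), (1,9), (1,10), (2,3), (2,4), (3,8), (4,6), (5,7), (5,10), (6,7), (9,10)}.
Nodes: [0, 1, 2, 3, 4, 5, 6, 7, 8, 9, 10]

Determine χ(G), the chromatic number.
Clique number ω(G) = 3 (lower bound: χ ≥ ω).
The clique on [0, 1, 8] has size 3, forcing χ ≥ 3, and the coloring below uses 3 colors, so χ(G) = 3.
A valid 3-coloring: color 1: [1]; color 2: [0, 3, 4, 7, 10]; color 3: [2, 5, 6, 8, 9].

χ(G) = 3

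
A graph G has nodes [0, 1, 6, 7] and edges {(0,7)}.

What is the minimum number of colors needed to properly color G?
χ(G) = 2

Clique number ω(G) = 2 (lower bound: χ ≥ ω).
The graph is bipartite (no odd cycle), so 2 colors suffice: χ(G) = 2.
A valid 2-coloring: color 1: [0, 1, 6]; color 2: [7].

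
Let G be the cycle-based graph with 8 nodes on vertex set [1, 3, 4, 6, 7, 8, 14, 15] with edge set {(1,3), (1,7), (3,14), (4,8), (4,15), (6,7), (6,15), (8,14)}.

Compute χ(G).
Clique number ω(G) = 2 (lower bound: χ ≥ ω).
The graph is bipartite (no odd cycle), so 2 colors suffice: χ(G) = 2.
A valid 2-coloring: color 1: [3, 7, 8, 15]; color 2: [1, 4, 6, 14].

χ(G) = 2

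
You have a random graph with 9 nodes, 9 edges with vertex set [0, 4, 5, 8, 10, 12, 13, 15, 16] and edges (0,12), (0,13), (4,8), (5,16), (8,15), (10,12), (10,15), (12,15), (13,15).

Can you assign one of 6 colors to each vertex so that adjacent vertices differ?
A valid 6-coloring: color 1: [0, 4, 5, 15]; color 2: [8, 12, 13, 16]; color 3: [10].
(χ(G) = 3 ≤ 6.)

Yes, G is 6-colorable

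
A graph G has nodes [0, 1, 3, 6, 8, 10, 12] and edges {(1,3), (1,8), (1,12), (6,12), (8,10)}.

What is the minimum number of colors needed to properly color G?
Clique number ω(G) = 2 (lower bound: χ ≥ ω).
The graph is bipartite (no odd cycle), so 2 colors suffice: χ(G) = 2.
A valid 2-coloring: color 1: [0, 1, 6, 10]; color 2: [3, 8, 12].

χ(G) = 2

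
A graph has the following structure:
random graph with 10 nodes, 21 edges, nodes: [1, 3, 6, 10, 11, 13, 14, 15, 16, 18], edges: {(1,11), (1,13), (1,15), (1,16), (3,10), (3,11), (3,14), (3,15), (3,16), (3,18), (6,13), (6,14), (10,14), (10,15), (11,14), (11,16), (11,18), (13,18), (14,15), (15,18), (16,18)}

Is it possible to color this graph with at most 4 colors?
Yes, G is 4-colorable

A valid 4-coloring: color 1: [1, 3, 6]; color 2: [14, 18]; color 3: [11, 13, 15]; color 4: [10, 16].
(χ(G) = 4 ≤ 4.)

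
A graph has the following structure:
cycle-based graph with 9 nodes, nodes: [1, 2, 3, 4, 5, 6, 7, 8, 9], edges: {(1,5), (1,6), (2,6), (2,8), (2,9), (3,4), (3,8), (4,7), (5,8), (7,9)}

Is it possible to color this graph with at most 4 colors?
A valid 4-coloring: color 1: [2, 3, 5, 7]; color 2: [1, 4, 8, 9]; color 3: [6].
(χ(G) = 3 ≤ 4.)

Yes, G is 4-colorable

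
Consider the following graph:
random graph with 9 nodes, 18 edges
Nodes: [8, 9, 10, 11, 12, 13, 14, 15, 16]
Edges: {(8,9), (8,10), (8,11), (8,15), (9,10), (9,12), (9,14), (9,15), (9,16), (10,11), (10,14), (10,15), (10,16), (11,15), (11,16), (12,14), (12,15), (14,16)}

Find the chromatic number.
χ(G) = 4

Clique number ω(G) = 4 (lower bound: χ ≥ ω).
The clique on [8, 9, 10, 15] has size 4, forcing χ ≥ 4, and the coloring below uses 4 colors, so χ(G) = 4.
A valid 4-coloring: color 1: [9, 11, 13]; color 2: [10, 12]; color 3: [14, 15]; color 4: [8, 16].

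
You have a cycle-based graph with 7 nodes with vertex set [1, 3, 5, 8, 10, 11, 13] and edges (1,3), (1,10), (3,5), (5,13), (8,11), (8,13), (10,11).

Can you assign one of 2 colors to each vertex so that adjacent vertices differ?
No, G is not 2-colorable

Odd cycle [10, 11, 8, 13, 5, 3, 1] needs 3 colors (χ ≥ 3).
Hence χ(G) ≥ 3 > 2, so no proper 2-coloring exists.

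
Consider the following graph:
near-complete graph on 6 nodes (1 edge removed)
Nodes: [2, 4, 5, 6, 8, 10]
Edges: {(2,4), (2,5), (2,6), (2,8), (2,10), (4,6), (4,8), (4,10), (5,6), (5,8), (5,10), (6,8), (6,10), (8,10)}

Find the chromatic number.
χ(G) = 5

Clique number ω(G) = 5 (lower bound: χ ≥ ω).
The clique on [2, 4, 6, 8, 10] has size 5, forcing χ ≥ 5, and the coloring below uses 5 colors, so χ(G) = 5.
A valid 5-coloring: color 1: [10]; color 2: [6]; color 3: [2]; color 4: [8]; color 5: [4, 5].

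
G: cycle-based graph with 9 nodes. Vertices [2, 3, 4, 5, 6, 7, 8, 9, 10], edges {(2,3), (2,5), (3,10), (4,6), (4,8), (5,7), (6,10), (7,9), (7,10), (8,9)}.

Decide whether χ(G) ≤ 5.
A valid 5-coloring: color 1: [4, 5, 9, 10]; color 2: [2, 6, 7, 8]; color 3: [3].
(χ(G) = 3 ≤ 5.)

Yes, G is 5-colorable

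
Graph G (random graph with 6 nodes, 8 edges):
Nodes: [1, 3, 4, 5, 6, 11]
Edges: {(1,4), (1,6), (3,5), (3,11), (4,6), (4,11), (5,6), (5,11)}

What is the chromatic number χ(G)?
Clique number ω(G) = 3 (lower bound: χ ≥ ω).
The clique on [3, 5, 11] has size 3, forcing χ ≥ 3, and the coloring below uses 3 colors, so χ(G) = 3.
A valid 3-coloring: color 1: [6, 11]; color 2: [3, 4]; color 3: [1, 5].

χ(G) = 3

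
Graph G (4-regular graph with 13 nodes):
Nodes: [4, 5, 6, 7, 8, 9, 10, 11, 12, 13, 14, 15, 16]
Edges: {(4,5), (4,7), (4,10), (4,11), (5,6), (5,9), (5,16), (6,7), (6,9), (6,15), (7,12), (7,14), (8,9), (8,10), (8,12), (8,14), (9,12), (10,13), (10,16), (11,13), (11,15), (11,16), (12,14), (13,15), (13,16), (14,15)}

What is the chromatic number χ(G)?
χ(G) = 4

Clique number ω(G) = 3 (lower bound: χ ≥ ω).
Suppose a proper 3-coloring c exists. The clique [5, 6, 9] takes 3 distinct colors; by symmetry let c(5) = 1, c(6) = 2, c(9) = 3.
- Vertex 4: neighbors [5] already have colors [1]; try each remaining color.
- Case c(4) = 2:
  - Vertex 8: neighbors [9] already have colors [3]; try each remaining color.
  - Case c(8) = 1:
    - Vertex 10: neighbors [8, 4] already have colors [1, 2] ⇒ c(10) = 3.
    - Vertex 12: neighbors [8, 9] already have colors [1, 3] ⇒ c(12) = 2.
    - Vertex 14: neighbors [8, 12] already have colors [1, 2] ⇒ c(14) = 3.
    - Vertex 15: neighbors [6, 14] already have colors [2, 3] ⇒ c(15) = 1.
    - Vertex 11: neighbors [15, 4] already have colors [1, 2] ⇒ c(11) = 3.
    - Vertex 13: neighbors [15, 10] already have colors [1, 3] ⇒ c(13) = 2.
    - Vertex 16: neighbors [5, 13, 10] already have colors [1, 2, 3] — all 3 colors blocked. Contradiction.
  - Case c(8) = 2:
    - Vertex 12: neighbors [8, 9] already have colors [2, 3] ⇒ c(12) = 1.
    - Vertex 14: neighbors [12, 8] already have colors [1, 2] ⇒ c(14) = 3.
    - Vertex 7: neighbors [12, 4, 14] already have colors [1, 2, 3] — all 3 colors blocked. Contradiction.
- Case c(4) = 3:
  - Vertex 7: neighbors [6, 4] already have colors [2, 3] ⇒ c(7) = 1.
  - Vertex 12: neighbors [7, 9] already have colors [1, 3] ⇒ c(12) = 2.
  - Vertex 8: neighbors [12, 9] already have colors [2, 3] ⇒ c(8) = 1.
  - Vertex 10: neighbors [8, 4] already have colors [1, 3] ⇒ c(10) = 2.
  - Vertex 16: neighbors [5, 10] already have colors [1, 2] ⇒ c(16) = 3.
  - Vertex 13: neighbors [10, 16] already have colors [2, 3] ⇒ c(13) = 1.
  - Vertex 15: neighbors [13, 6] already have colors [1, 2] ⇒ c(15) = 3.
  - Vertex 14: neighbors [7, 12, 15] already have colors [1, 2, 3] — all 3 colors blocked. Contradiction.
Every case ends in a contradiction, so G has no proper 3-coloring (χ ≥ 4).
The coloring below uses 4 colors, so χ(G) = 4.
A valid 4-coloring: color 1: [9, 10, 11, 14]; color 2: [4, 6, 12, 16]; color 3: [5, 7, 8, 15]; color 4: [13].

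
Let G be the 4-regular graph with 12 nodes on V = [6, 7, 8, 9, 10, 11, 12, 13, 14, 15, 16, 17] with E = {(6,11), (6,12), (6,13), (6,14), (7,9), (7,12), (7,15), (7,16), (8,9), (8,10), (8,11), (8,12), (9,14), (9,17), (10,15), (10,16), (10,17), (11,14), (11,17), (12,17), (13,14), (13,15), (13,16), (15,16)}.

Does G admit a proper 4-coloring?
Yes, G is 4-colorable

A valid 4-coloring: color 1: [9, 10, 11, 12, 13]; color 2: [8, 14, 15, 17]; color 3: [6, 16]; color 4: [7].
(χ(G) = 4 ≤ 4.)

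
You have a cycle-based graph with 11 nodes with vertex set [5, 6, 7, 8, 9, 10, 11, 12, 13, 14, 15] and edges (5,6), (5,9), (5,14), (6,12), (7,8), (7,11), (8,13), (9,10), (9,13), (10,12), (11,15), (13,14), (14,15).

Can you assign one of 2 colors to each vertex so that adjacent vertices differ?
No, G is not 2-colorable

Odd cycle [9, 5, 6, 12, 10] needs 3 colors (χ ≥ 3).
Hence χ(G) ≥ 3 > 2, so no proper 2-coloring exists.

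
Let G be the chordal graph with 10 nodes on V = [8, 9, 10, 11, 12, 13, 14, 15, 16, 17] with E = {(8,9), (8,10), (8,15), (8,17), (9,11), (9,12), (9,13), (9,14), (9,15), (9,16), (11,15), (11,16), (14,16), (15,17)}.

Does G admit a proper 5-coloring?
Yes, G is 5-colorable

A valid 5-coloring: color 1: [9, 10, 17]; color 2: [8, 11, 12, 13, 14]; color 3: [15, 16].
(χ(G) = 3 ≤ 5.)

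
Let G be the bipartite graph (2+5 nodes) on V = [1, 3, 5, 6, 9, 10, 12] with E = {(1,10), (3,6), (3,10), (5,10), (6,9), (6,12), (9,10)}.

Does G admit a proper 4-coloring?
A valid 4-coloring: color 1: [6, 10]; color 2: [1, 3, 5, 9, 12].
(χ(G) = 2 ≤ 4.)

Yes, G is 4-colorable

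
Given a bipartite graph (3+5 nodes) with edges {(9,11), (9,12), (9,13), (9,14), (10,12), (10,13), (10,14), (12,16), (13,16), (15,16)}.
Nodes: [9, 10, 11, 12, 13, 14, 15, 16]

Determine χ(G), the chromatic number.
Clique number ω(G) = 2 (lower bound: χ ≥ ω).
The graph is bipartite (no odd cycle), so 2 colors suffice: χ(G) = 2.
A valid 2-coloring: color 1: [9, 10, 16]; color 2: [11, 12, 13, 14, 15].

χ(G) = 2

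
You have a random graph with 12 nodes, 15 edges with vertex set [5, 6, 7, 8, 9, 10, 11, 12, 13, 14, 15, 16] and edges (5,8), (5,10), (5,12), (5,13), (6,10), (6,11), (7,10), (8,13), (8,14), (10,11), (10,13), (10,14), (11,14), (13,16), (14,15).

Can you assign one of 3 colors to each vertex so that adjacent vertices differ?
A valid 3-coloring: color 1: [8, 9, 10, 12, 15, 16]; color 2: [5, 6, 7, 14]; color 3: [11, 13].
(χ(G) = 3 ≤ 3.)

Yes, G is 3-colorable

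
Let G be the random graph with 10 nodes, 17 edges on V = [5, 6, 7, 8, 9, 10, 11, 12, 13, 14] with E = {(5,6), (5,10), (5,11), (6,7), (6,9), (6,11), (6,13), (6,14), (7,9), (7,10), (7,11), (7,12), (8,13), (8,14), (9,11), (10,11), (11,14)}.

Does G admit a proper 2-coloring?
No, G is not 2-colorable

The clique on vertices [6, 7, 9, 11] has size 4 > 2, so it alone needs 4 colors.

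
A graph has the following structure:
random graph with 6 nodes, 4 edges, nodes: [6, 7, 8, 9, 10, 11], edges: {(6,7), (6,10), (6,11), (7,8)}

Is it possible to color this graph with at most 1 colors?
No, G is not 1-colorable

Edge (7,8) forces its endpoints to differ, so 1 color is not enough.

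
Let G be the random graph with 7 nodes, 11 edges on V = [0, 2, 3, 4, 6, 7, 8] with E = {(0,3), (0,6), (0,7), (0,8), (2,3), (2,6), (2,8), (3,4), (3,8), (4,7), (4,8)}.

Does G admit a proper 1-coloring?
The clique on vertices [0, 3, 8] has size 3 > 1, so it alone needs 3 colors.

No, G is not 1-colorable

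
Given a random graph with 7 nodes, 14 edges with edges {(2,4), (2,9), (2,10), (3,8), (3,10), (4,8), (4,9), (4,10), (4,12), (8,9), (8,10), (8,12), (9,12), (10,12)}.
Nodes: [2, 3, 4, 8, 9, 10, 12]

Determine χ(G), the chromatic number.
χ(G) = 4

Clique number ω(G) = 4 (lower bound: χ ≥ ω).
The clique on [4, 8, 9, 12] has size 4, forcing χ ≥ 4, and the coloring below uses 4 colors, so χ(G) = 4.
A valid 4-coloring: color 1: [3, 4]; color 2: [9, 10]; color 3: [2, 8]; color 4: [12].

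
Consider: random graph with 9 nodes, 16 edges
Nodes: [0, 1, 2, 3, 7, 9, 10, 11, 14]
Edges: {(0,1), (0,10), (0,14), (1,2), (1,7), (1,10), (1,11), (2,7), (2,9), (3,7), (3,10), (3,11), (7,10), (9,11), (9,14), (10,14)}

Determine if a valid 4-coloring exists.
A valid 4-coloring: color 1: [2, 10, 11]; color 2: [1, 3, 14]; color 3: [0, 7, 9].
(χ(G) = 3 ≤ 4.)

Yes, G is 4-colorable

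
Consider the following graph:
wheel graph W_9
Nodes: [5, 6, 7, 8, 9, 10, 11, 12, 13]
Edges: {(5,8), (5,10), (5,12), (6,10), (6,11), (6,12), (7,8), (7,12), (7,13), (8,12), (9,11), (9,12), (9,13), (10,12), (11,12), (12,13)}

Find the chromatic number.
χ(G) = 3

Clique number ω(G) = 3 (lower bound: χ ≥ ω).
The clique on [5, 8, 12] has size 3, forcing χ ≥ 3, and the coloring below uses 3 colors, so χ(G) = 3.
A valid 3-coloring: color 1: [12]; color 2: [5, 6, 7, 9]; color 3: [8, 10, 11, 13].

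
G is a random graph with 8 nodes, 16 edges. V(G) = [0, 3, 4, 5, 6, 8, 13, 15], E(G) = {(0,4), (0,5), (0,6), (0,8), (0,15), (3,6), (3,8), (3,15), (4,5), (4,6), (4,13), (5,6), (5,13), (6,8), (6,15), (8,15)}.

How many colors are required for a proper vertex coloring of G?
Clique number ω(G) = 4 (lower bound: χ ≥ ω).
The clique on [0, 6, 8, 15] has size 4, forcing χ ≥ 4, and the coloring below uses 4 colors, so χ(G) = 4.
A valid 4-coloring: color 1: [6, 13]; color 2: [0, 3]; color 3: [4, 15]; color 4: [5, 8].

χ(G) = 4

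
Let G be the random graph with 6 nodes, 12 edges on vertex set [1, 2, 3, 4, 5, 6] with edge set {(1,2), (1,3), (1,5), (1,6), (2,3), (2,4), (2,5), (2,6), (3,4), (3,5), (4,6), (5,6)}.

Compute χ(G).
Clique number ω(G) = 4 (lower bound: χ ≥ ω).
The clique on [1, 2, 3, 5] has size 4, forcing χ ≥ 4, and the coloring below uses 4 colors, so χ(G) = 4.
A valid 4-coloring: color 1: [2]; color 2: [4, 5]; color 3: [3, 6]; color 4: [1].

χ(G) = 4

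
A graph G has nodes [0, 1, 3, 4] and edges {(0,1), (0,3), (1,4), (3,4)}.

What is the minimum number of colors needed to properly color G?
χ(G) = 2

Clique number ω(G) = 2 (lower bound: χ ≥ ω).
The graph is bipartite (no odd cycle), so 2 colors suffice: χ(G) = 2.
A valid 2-coloring: color 1: [1, 3]; color 2: [0, 4].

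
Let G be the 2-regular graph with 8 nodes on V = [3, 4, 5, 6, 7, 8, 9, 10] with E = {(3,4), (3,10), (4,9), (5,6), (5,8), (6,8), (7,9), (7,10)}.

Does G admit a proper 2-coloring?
No, G is not 2-colorable

The clique on vertices [5, 6, 8] has size 3 > 2, so it alone needs 3 colors.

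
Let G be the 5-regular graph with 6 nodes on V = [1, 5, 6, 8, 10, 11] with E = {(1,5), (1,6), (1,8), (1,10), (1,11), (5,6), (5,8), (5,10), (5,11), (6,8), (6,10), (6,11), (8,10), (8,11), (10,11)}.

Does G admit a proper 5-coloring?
No, G is not 5-colorable

The clique on vertices [1, 5, 6, 8, 10, 11] has size 6 > 5, so it alone needs 6 colors.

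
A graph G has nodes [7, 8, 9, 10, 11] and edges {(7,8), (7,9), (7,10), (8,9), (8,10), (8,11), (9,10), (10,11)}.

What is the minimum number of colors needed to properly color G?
χ(G) = 4

Clique number ω(G) = 4 (lower bound: χ ≥ ω).
The clique on [7, 8, 9, 10] has size 4, forcing χ ≥ 4, and the coloring below uses 4 colors, so χ(G) = 4.
A valid 4-coloring: color 1: [10]; color 2: [8]; color 3: [7, 11]; color 4: [9].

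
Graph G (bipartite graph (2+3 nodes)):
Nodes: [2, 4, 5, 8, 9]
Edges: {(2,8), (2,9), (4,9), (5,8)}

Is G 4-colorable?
A valid 4-coloring: color 1: [8, 9]; color 2: [2, 4, 5].
(χ(G) = 2 ≤ 4.)

Yes, G is 4-colorable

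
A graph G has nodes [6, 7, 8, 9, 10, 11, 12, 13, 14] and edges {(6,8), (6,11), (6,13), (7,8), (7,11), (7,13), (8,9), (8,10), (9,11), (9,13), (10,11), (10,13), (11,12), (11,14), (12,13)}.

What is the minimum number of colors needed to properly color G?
χ(G) = 2

Clique number ω(G) = 2 (lower bound: χ ≥ ω).
The graph is bipartite (no odd cycle), so 2 colors suffice: χ(G) = 2.
A valid 2-coloring: color 1: [8, 11, 13]; color 2: [6, 7, 9, 10, 12, 14].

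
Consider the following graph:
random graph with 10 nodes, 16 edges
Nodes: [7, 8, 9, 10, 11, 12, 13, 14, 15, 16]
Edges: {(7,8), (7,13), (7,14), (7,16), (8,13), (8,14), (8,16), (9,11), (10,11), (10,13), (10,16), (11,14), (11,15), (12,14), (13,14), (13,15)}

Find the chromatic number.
Clique number ω(G) = 4 (lower bound: χ ≥ ω).
The clique on [7, 8, 13, 14] has size 4, forcing χ ≥ 4, and the coloring below uses 4 colors, so χ(G) = 4.
A valid 4-coloring: color 1: [11, 12, 13, 16]; color 2: [9, 10, 14, 15]; color 3: [8]; color 4: [7].

χ(G) = 4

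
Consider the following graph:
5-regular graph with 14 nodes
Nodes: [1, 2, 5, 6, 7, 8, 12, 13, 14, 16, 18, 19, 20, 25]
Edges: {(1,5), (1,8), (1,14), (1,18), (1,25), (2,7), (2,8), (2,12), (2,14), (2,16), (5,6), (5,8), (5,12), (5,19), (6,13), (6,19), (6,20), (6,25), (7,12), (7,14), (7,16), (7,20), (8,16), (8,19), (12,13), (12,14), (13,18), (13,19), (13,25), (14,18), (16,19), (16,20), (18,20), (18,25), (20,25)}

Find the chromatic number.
Clique number ω(G) = 4 (lower bound: χ ≥ ω).
The clique on [2, 7, 12, 14] has size 4, forcing χ ≥ 4, and the coloring below uses 4 colors, so χ(G) = 4.
A valid 4-coloring: color 1: [1, 2, 13, 20]; color 2: [5, 14, 16, 25]; color 3: [12, 18, 19]; color 4: [6, 7, 8].

χ(G) = 4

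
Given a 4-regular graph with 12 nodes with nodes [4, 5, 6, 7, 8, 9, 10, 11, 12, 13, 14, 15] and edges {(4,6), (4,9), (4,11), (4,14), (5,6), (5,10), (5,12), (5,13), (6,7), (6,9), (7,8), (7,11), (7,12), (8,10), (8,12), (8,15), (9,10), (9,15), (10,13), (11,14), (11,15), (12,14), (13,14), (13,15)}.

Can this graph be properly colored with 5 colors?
A valid 5-coloring: color 1: [9, 11, 12, 13]; color 2: [6, 8, 14]; color 3: [4, 7, 10, 15]; color 4: [5].
(χ(G) = 3 ≤ 5.)

Yes, G is 5-colorable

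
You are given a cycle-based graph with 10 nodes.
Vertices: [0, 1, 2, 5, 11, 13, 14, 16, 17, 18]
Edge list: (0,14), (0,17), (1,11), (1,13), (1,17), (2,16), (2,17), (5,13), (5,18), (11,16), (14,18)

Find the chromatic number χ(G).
χ(G) = 3

Clique number ω(G) = 2 (lower bound: χ ≥ ω).
Odd cycle [2, 16, 11, 1, 17] needs 3 colors (χ ≥ 3).
The coloring below uses 3 colors, so χ(G) = 3.
A valid 3-coloring: color 1: [13, 16, 17, 18]; color 2: [1, 2, 5, 14]; color 3: [0, 11].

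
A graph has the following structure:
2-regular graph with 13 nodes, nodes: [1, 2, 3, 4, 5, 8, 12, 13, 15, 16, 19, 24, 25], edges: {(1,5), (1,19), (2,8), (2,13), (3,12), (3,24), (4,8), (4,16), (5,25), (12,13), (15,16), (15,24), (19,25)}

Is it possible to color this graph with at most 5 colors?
A valid 5-coloring: color 1: [1, 2, 12, 16, 24, 25]; color 2: [3, 5, 8, 13, 15, 19]; color 3: [4].
(χ(G) = 3 ≤ 5.)

Yes, G is 5-colorable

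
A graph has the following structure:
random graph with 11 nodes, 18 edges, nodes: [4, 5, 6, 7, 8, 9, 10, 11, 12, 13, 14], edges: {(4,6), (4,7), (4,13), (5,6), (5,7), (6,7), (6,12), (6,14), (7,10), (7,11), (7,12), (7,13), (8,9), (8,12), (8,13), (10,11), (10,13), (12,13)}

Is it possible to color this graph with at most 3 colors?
Yes, G is 3-colorable

A valid 3-coloring: color 1: [7, 8, 14]; color 2: [6, 9, 11, 13]; color 3: [4, 5, 10, 12].
(χ(G) = 3 ≤ 3.)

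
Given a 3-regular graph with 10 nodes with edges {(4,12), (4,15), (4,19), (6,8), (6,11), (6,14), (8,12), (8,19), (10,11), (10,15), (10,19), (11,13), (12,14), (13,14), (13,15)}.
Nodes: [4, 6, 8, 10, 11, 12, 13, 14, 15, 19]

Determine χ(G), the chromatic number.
χ(G) = 3

Clique number ω(G) = 2 (lower bound: χ ≥ ω).
Odd cycle [4, 15, 13, 11, 6, 8, 19] needs 3 colors (χ ≥ 3).
The coloring below uses 3 colors, so χ(G) = 3.
A valid 3-coloring: color 1: [4, 8, 11, 14]; color 2: [6, 12, 15, 19]; color 3: [10, 13].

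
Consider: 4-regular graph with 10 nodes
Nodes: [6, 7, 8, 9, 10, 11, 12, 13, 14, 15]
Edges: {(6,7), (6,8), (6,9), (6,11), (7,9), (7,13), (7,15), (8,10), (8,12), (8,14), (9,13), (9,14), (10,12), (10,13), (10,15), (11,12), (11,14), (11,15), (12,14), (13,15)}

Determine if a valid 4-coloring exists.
A valid 4-coloring: color 1: [8, 9, 15]; color 2: [7, 10, 11]; color 3: [6, 13, 14]; color 4: [12].
(χ(G) = 4 ≤ 4.)

Yes, G is 4-colorable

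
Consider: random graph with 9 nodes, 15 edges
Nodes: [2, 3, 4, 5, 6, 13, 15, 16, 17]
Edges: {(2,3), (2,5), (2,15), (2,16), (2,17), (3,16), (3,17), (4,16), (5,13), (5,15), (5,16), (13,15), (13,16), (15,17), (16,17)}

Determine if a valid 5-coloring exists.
A valid 5-coloring: color 1: [6, 15, 16]; color 2: [2, 4, 13]; color 3: [5, 17]; color 4: [3].
(χ(G) = 4 ≤ 5.)

Yes, G is 5-colorable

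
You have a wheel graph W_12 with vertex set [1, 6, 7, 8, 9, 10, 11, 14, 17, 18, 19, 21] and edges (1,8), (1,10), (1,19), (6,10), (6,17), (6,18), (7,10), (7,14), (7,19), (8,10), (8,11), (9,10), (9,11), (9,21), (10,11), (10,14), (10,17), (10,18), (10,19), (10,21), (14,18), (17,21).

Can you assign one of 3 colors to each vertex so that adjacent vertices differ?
No, G is not 3-colorable

Odd cycle [6, 18, 14, 7, 19, 1, 8, 11, 9, 21, 17] needs 3 colors (χ ≥ 3).
Vertex 10 is adjacent to every vertex of [1, 6, 7, 8, 9, 11, 14, 17, 18, 19, 21], which already need 3 colors among themselves, so 10 needs a new color (χ ≥ 4).
Hence χ(G) ≥ 4 > 3, so no proper 3-coloring exists.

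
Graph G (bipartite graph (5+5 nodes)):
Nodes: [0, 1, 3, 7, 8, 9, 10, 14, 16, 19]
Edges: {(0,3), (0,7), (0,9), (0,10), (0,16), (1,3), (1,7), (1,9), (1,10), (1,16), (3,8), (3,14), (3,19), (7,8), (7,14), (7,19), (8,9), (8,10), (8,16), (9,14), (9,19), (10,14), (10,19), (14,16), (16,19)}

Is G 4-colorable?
A valid 4-coloring: color 1: [3, 7, 9, 10, 16]; color 2: [0, 1, 8, 14, 19].
(χ(G) = 2 ≤ 4.)

Yes, G is 4-colorable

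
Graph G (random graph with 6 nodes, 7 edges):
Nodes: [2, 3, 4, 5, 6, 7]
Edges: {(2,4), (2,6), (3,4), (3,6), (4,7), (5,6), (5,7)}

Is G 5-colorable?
A valid 5-coloring: color 1: [4, 5]; color 2: [6, 7]; color 3: [2, 3].
(χ(G) = 3 ≤ 5.)

Yes, G is 5-colorable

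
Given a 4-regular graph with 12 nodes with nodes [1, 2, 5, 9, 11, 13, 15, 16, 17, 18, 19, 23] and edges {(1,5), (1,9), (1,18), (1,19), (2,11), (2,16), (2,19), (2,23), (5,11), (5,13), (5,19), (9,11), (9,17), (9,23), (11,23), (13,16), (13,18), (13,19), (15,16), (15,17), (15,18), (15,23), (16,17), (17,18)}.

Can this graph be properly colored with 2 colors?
No, G is not 2-colorable

The clique on vertices [1, 5, 19] has size 3 > 2, so it alone needs 3 colors.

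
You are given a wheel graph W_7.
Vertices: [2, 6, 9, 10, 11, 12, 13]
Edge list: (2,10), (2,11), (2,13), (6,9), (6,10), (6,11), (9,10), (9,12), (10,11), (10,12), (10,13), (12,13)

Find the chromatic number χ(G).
χ(G) = 3

Clique number ω(G) = 3 (lower bound: χ ≥ ω).
The clique on [9, 10, 12] has size 3, forcing χ ≥ 3, and the coloring below uses 3 colors, so χ(G) = 3.
A valid 3-coloring: color 1: [10]; color 2: [9, 11, 13]; color 3: [2, 6, 12].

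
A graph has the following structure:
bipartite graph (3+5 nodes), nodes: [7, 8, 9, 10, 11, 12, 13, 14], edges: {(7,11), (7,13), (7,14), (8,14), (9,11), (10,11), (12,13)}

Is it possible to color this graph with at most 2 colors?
A valid 2-coloring: color 1: [11, 13, 14]; color 2: [7, 8, 9, 10, 12].
(χ(G) = 2 ≤ 2.)

Yes, G is 2-colorable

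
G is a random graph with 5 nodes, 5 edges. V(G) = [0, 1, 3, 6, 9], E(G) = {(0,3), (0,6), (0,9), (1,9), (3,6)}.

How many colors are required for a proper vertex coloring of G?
Clique number ω(G) = 3 (lower bound: χ ≥ ω).
The clique on [0, 3, 6] has size 3, forcing χ ≥ 3, and the coloring below uses 3 colors, so χ(G) = 3.
A valid 3-coloring: color 1: [0, 1]; color 2: [6, 9]; color 3: [3].

χ(G) = 3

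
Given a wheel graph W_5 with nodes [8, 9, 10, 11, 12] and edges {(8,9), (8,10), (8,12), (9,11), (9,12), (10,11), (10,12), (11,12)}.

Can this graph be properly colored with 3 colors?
Yes, G is 3-colorable

A valid 3-coloring: color 1: [12]; color 2: [9, 10]; color 3: [8, 11].
(χ(G) = 3 ≤ 3.)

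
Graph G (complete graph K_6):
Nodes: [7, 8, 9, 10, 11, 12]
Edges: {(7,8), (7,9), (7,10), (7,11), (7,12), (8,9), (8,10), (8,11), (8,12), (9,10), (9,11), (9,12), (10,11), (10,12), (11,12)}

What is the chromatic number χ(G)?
χ(G) = 6

Clique number ω(G) = 6 (lower bound: χ ≥ ω).
The clique on [7, 8, 9, 10, 11, 12] has size 6, forcing χ ≥ 6, and the coloring below uses 6 colors, so χ(G) = 6.
A valid 6-coloring: color 1: [8]; color 2: [10]; color 3: [7]; color 4: [9]; color 5: [11]; color 6: [12].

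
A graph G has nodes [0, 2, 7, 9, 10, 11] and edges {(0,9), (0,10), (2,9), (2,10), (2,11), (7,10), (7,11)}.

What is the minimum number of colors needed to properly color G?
χ(G) = 2

Clique number ω(G) = 2 (lower bound: χ ≥ ω).
The graph is bipartite (no odd cycle), so 2 colors suffice: χ(G) = 2.
A valid 2-coloring: color 1: [9, 10, 11]; color 2: [0, 2, 7].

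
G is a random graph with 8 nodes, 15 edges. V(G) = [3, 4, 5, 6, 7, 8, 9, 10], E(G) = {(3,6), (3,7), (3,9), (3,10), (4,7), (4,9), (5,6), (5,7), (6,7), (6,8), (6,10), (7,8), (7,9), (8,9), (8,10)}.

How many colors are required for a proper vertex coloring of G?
Clique number ω(G) = 3 (lower bound: χ ≥ ω).
The clique on [6, 8, 10] has size 3, forcing χ ≥ 3, and the coloring below uses 3 colors, so χ(G) = 3.
A valid 3-coloring: color 1: [7, 10]; color 2: [6, 9]; color 3: [3, 4, 5, 8].

χ(G) = 3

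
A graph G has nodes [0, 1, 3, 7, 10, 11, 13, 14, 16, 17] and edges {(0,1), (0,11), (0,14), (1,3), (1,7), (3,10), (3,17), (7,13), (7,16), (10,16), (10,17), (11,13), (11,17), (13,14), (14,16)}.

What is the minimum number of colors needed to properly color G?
χ(G) = 3

Clique number ω(G) = 3 (lower bound: χ ≥ ω).
The clique on [3, 10, 17] has size 3, forcing χ ≥ 3, and the coloring below uses 3 colors, so χ(G) = 3.
A valid 3-coloring: color 1: [0, 3, 13, 16]; color 2: [7, 14, 17]; color 3: [1, 10, 11].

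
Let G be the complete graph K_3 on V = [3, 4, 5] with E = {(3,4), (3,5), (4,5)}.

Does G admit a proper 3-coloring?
A valid 3-coloring: color 1: [3]; color 2: [5]; color 3: [4].
(χ(G) = 3 ≤ 3.)

Yes, G is 3-colorable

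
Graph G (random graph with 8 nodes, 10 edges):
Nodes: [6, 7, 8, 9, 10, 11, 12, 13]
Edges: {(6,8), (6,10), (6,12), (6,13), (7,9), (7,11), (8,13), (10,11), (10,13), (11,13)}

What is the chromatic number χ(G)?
Clique number ω(G) = 3 (lower bound: χ ≥ ω).
The clique on [10, 11, 13] has size 3, forcing χ ≥ 3, and the coloring below uses 3 colors, so χ(G) = 3.
A valid 3-coloring: color 1: [6, 9, 11]; color 2: [7, 12, 13]; color 3: [8, 10].

χ(G) = 3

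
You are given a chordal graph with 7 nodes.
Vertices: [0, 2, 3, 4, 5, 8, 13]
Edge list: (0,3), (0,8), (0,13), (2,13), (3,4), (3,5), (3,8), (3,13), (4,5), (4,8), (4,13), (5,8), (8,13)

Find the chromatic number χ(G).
Clique number ω(G) = 4 (lower bound: χ ≥ ω).
The clique on [3, 4, 5, 8] has size 4, forcing χ ≥ 4, and the coloring below uses 4 colors, so χ(G) = 4.
A valid 4-coloring: color 1: [2, 8]; color 2: [3]; color 3: [5, 13]; color 4: [0, 4].

χ(G) = 4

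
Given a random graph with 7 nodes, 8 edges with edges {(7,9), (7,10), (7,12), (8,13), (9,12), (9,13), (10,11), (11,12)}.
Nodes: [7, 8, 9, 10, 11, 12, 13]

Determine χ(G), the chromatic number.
Clique number ω(G) = 3 (lower bound: χ ≥ ω).
The clique on [7, 9, 12] has size 3, forcing χ ≥ 3, and the coloring below uses 3 colors, so χ(G) = 3.
A valid 3-coloring: color 1: [8, 9, 10]; color 2: [12, 13]; color 3: [7, 11].

χ(G) = 3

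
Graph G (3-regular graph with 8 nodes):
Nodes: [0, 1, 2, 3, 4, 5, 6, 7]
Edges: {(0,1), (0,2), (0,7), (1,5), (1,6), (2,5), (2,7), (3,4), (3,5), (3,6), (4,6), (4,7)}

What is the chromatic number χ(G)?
χ(G) = 3

Clique number ω(G) = 3 (lower bound: χ ≥ ω).
The clique on [0, 2, 7] has size 3, forcing χ ≥ 3, and the coloring below uses 3 colors, so χ(G) = 3.
A valid 3-coloring: color 1: [5, 6, 7]; color 2: [1, 2, 3]; color 3: [0, 4].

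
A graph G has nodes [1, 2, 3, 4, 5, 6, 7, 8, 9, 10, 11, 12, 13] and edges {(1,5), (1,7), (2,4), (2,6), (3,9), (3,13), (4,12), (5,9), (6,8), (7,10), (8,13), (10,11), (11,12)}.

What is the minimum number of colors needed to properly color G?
Clique number ω(G) = 2 (lower bound: χ ≥ ω).
Odd cycle [10, 7, 1, 5, 9, 3, 13, 8, 6, 2, 4, 12, 11] needs 3 colors (χ ≥ 3).
The coloring below uses 3 colors, so χ(G) = 3.
A valid 3-coloring: color 1: [2, 3, 5, 8, 10, 12]; color 2: [1, 4, 6, 9, 11, 13]; color 3: [7].

χ(G) = 3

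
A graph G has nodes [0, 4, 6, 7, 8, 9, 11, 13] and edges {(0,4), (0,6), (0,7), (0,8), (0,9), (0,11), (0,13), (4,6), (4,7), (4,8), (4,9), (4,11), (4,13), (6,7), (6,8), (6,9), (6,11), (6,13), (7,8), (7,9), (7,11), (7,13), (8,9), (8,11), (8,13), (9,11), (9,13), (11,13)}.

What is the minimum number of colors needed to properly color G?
χ(G) = 8

Clique number ω(G) = 8 (lower bound: χ ≥ ω).
The clique on [0, 4, 6, 7, 8, 9, 11, 13] has size 8, forcing χ ≥ 8, and the coloring below uses 8 colors, so χ(G) = 8.
A valid 8-coloring: color 1: [6]; color 2: [9]; color 3: [0]; color 4: [11]; color 5: [7]; color 6: [8]; color 7: [13]; color 8: [4].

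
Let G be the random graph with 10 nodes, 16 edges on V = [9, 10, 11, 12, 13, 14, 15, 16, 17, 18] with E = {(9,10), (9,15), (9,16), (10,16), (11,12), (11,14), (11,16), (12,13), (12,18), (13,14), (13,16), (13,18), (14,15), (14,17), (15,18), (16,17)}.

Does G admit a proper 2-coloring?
No, G is not 2-colorable

The clique on vertices [12, 13, 18] has size 3 > 2, so it alone needs 3 colors.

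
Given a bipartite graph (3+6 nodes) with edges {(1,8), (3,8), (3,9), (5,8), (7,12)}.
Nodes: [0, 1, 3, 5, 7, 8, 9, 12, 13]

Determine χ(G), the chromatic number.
Clique number ω(G) = 2 (lower bound: χ ≥ ω).
The graph is bipartite (no odd cycle), so 2 colors suffice: χ(G) = 2.
A valid 2-coloring: color 1: [0, 7, 8, 9, 13]; color 2: [1, 3, 5, 12].

χ(G) = 2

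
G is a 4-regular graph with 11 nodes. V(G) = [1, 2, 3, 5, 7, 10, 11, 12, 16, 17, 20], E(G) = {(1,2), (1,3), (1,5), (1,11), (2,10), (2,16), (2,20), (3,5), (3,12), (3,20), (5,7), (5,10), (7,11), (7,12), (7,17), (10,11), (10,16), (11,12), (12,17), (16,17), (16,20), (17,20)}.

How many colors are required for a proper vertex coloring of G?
Clique number ω(G) = 3 (lower bound: χ ≥ ω).
The clique on [1, 3, 5] has size 3, forcing χ ≥ 3, and the coloring below uses 3 colors, so χ(G) = 3.
A valid 3-coloring: color 1: [3, 7, 16]; color 2: [2, 5, 11, 17]; color 3: [1, 10, 12, 20].

χ(G) = 3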